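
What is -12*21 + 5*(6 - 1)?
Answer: -227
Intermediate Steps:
-12*21 + 5*(6 - 1) = -252 + 5*5 = -252 + 25 = -227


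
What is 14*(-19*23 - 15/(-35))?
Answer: -6112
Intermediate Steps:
14*(-19*23 - 15/(-35)) = 14*(-437 - 15*(-1/35)) = 14*(-437 + 3/7) = 14*(-3056/7) = -6112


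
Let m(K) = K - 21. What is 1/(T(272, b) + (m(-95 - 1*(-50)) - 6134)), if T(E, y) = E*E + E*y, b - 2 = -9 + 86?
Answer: 1/89272 ≈ 1.1202e-5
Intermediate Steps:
m(K) = -21 + K
b = 79 (b = 2 + (-9 + 86) = 2 + 77 = 79)
T(E, y) = E² + E*y
1/(T(272, b) + (m(-95 - 1*(-50)) - 6134)) = 1/(272*(272 + 79) + ((-21 + (-95 - 1*(-50))) - 6134)) = 1/(272*351 + ((-21 + (-95 + 50)) - 6134)) = 1/(95472 + ((-21 - 45) - 6134)) = 1/(95472 + (-66 - 6134)) = 1/(95472 - 6200) = 1/89272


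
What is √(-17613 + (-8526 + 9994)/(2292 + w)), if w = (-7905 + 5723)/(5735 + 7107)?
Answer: I*√3814061699299220705/14715841 ≈ 132.71*I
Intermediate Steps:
w = -1091/6421 (w = -2182/12842 = -2182*1/12842 = -1091/6421 ≈ -0.16991)
√(-17613 + (-8526 + 9994)/(2292 + w)) = √(-17613 + (-8526 + 9994)/(2292 - 1091/6421)) = √(-17613 + 1468/(14715841/6421)) = √(-17613 + 1468*(6421/14715841)) = √(-17613 + 9426028/14715841) = √(-259180681505/14715841) = I*√3814061699299220705/14715841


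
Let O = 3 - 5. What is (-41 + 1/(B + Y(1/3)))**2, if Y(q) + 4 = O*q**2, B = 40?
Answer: 174055249/103684 ≈ 1678.7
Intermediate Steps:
O = -2
Y(q) = -4 - 2*q**2
(-41 + 1/(B + Y(1/3)))**2 = (-41 + 1/(40 + (-4 - 2*(1/3)**2)))**2 = (-41 + 1/(40 + (-4 - 2*1/9)))**2 = (-41 + 1/(40 + (-4 - 2/9)))**2 = (-41 + 1/(40 - 38/9))**2 = (-41 + 1/(322/9))**2 = (-41 + 9/322)**2 = (-13193/322)**2 = 174055249/103684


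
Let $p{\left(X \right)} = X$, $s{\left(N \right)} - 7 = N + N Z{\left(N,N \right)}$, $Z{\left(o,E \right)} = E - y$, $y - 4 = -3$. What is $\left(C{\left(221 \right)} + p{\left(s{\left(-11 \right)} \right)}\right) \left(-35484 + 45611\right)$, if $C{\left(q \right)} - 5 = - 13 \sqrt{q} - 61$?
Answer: $729144 - 131651 \sqrt{221} \approx -1.228 \cdot 10^{6}$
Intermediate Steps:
$y = 1$ ($y = 4 - 3 = 1$)
$Z{\left(o,E \right)} = -1 + E$ ($Z{\left(o,E \right)} = E - 1 = -1 + E$)
$s{\left(N \right)} = 7 + N + N \left(-1 + N\right)$ ($s{\left(N \right)} = 7 + \left(N + N \left(-1 + N\right)\right) = 7 + N + N \left(-1 + N\right)$)
$C{\left(q \right)} = -56 - 13 \sqrt{q}$ ($C{\left(q \right)} = 5 - \left(61 + 13 \sqrt{q}\right) = -56 - 13 \sqrt{q}$)
$\left(C{\left(221 \right)} + p{\left(s{\left(-11 \right)} \right)}\right) \left(-35484 + 45611\right) = \left(\left(-56 - 13 \sqrt{221}\right) + \left(7 + \left(-11\right)^{2}\right)\right) \left(-35484 + 45611\right) = \left(\left(-56 - 13 \sqrt{221}\right) + \left(7 + 121\right)\right) 10127 = \left(\left(-56 - 13 \sqrt{221}\right) + 128\right) 10127 = \left(72 - 13 \sqrt{221}\right) 10127 = 729144 - 131651 \sqrt{221}$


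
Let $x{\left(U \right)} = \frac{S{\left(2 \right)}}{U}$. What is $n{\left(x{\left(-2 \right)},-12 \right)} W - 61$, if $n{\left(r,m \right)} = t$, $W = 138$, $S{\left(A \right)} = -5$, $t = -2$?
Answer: $-337$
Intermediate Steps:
$x{\left(U \right)} = - \frac{5}{U}$
$n{\left(r,m \right)} = -2$
$n{\left(x{\left(-2 \right)},-12 \right)} W - 61 = \left(-2\right) 138 - 61 = -276 - 61 = -337$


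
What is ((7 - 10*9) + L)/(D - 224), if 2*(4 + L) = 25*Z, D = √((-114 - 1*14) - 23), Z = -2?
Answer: 25088/50327 + 112*I*√151/50327 ≈ 0.4985 + 0.027347*I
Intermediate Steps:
D = I*√151 (D = √((-114 - 14) - 23) = √(-128 - 23) = √(-151) = I*√151 ≈ 12.288*I)
L = -29 (L = -4 + (25*(-2))/2 = -4 + (½)*(-50) = -4 - 25 = -29)
((7 - 10*9) + L)/(D - 224) = ((7 - 10*9) - 29)/(I*√151 - 224) = ((7 - 90) - 29)/(-224 + I*√151) = (-83 - 29)/(-224 + I*√151) = -112/(-224 + I*√151)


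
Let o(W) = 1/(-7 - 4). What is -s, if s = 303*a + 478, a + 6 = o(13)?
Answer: 15043/11 ≈ 1367.5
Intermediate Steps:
o(W) = -1/11 (o(W) = 1/(-11) = -1/11)
a = -67/11 (a = -6 - 1/11 = -67/11 ≈ -6.0909)
s = -15043/11 (s = 303*(-67/11) + 478 = -20301/11 + 478 = -15043/11 ≈ -1367.5)
-s = -1*(-15043/11) = 15043/11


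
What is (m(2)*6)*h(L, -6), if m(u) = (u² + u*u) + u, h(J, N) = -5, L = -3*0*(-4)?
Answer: -300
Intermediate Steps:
L = 0 (L = 0*(-4) = 0)
m(u) = u + 2*u² (m(u) = (u² + u²) + u = 2*u² + u = u + 2*u²)
(m(2)*6)*h(L, -6) = ((2*(1 + 2*2))*6)*(-5) = ((2*(1 + 4))*6)*(-5) = ((2*5)*6)*(-5) = (10*6)*(-5) = 60*(-5) = -300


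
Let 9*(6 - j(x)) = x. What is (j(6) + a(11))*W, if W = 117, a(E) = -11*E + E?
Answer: -12246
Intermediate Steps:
j(x) = 6 - x/9
a(E) = -10*E
(j(6) + a(11))*W = ((6 - 1/9*6) - 10*11)*117 = ((6 - 2/3) - 110)*117 = (16/3 - 110)*117 = -314/3*117 = -12246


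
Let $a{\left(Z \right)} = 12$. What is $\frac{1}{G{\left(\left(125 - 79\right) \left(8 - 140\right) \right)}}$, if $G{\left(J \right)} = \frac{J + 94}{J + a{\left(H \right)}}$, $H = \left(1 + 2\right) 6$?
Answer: $\frac{3030}{2989} \approx 1.0137$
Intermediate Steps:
$H = 18$ ($H = 3 \cdot 6 = 18$)
$G{\left(J \right)} = \frac{94 + J}{12 + J}$ ($G{\left(J \right)} = \frac{J + 94}{J + 12} = \frac{94 + J}{12 + J}$)
$\frac{1}{G{\left(\left(125 - 79\right) \left(8 - 140\right) \right)}} = \frac{1}{\frac{1}{12 + \left(125 - 79\right) \left(8 - 140\right)} \left(94 + \left(125 - 79\right) \left(8 - 140\right)\right)} = \frac{1}{\frac{1}{12 + 46 \left(-132\right)} \left(94 + 46 \left(-132\right)\right)} = \frac{1}{\frac{1}{12 - 6072} \left(94 - 6072\right)} = \frac{1}{\frac{1}{-6060} \left(-5978\right)} = \frac{1}{\left(- \frac{1}{6060}\right) \left(-5978\right)} = \frac{1}{\frac{2989}{3030}} = \frac{3030}{2989}$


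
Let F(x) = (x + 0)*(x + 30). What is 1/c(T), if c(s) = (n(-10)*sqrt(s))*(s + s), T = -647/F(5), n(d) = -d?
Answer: 175*I*sqrt(4529)/1674436 ≈ 0.0070335*I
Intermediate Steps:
F(x) = x*(30 + x)
T = -647/175 (T = -647*1/(5*(30 + 5)) = -647/(5*35) = -647/175 ≈ -3.6971)
c(s) = 20*s**(3/2) (c(s) = ((-1*(-10))*sqrt(s))*(s + s) = (10*sqrt(s))*(2*s) = 20*s**(3/2))
1/c(T) = 1/(20*(-647/175)**(3/2)) = 1/(20*(-647*I*sqrt(4529)/6125)) = 1/(-2588*I*sqrt(4529)/1225) = 175*I*sqrt(4529)/1674436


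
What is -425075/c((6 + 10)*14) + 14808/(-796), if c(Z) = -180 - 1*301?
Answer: 82809263/95719 ≈ 865.13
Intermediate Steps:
c(Z) = -481 (c(Z) = -180 - 301 = -481)
-425075/c((6 + 10)*14) + 14808/(-796) = -425075/(-481) + 14808/(-796) = -425075*(-1/481) + 14808*(-1/796) = 425075/481 - 3702/199 = 82809263/95719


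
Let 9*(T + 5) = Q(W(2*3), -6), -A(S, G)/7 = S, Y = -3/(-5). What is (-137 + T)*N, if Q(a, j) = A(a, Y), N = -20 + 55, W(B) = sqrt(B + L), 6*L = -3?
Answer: -4970 - 245*sqrt(22)/18 ≈ -5033.8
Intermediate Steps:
L = -1/2 (L = (1/6)*(-3) = -1/2 ≈ -0.50000)
Y = 3/5 (Y = -3*(-1/5) = 3/5 ≈ 0.60000)
A(S, G) = -7*S
W(B) = sqrt(-1/2 + B) (W(B) = sqrt(B - 1/2) = sqrt(-1/2 + B))
N = 35
Q(a, j) = -7*a
T = -5 - 7*sqrt(22)/18 (T = -5 + (-7*sqrt(-2 + 4*(2*3))/2)/9 = -5 + (-7*sqrt(-2 + 4*6)/2)/9 = -5 + (-7*sqrt(-2 + 24)/2)/9 = -5 + (-7*sqrt(22)/2)/9 = -5 - 7*sqrt(22)/18 ≈ -6.8241)
(-137 + T)*N = (-137 + (-5 - 7*sqrt(22)/18))*35 = (-142 - 7*sqrt(22)/18)*35 = -4970 - 245*sqrt(22)/18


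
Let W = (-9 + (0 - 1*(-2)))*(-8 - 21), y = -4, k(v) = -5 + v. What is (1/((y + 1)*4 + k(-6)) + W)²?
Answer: 21790224/529 ≈ 41191.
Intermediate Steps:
W = 203 (W = (-9 + (0 + 2))*(-29) = (-9 + 2)*(-29) = -7*(-29) = 203)
(1/((y + 1)*4 + k(-6)) + W)² = (1/((-4 + 1)*4 + (-5 - 6)) + 203)² = (1/(-3*4 - 11) + 203)² = (1/(-12 - 11) + 203)² = (1/(-23) + 203)² = (-1/23 + 203)² = (4668/23)² = 21790224/529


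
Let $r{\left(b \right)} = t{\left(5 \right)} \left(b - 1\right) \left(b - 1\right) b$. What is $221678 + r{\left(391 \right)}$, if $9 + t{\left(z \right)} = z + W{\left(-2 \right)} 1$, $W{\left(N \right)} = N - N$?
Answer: $-237662722$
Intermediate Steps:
$W{\left(N \right)} = 0$
$t{\left(z \right)} = -9 + z$ ($t{\left(z \right)} = -9 + \left(z + 0 \cdot 1\right) = -9 + \left(z + 0\right) = -9 + z$)
$r{\left(b \right)} = - 4 b \left(-1 + b\right)^{2}$ ($r{\left(b \right)} = \left(-9 + 5\right) \left(b - 1\right) \left(b - 1\right) b = - 4 \left(-1 + b\right) \left(-1 + b\right) b = - 4 \left(-1 + b\right)^{2} b = - 4 b \left(-1 + b\right)^{2}$)
$221678 + r{\left(391 \right)} = 221678 - 1564 \left(-1 + 391\right)^{2} = 221678 - 1564 \cdot 390^{2} = 221678 - 1564 \cdot 152100 = 221678 - 237884400 = -237662722$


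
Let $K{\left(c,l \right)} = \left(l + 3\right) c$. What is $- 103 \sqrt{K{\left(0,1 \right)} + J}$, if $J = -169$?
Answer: $- 1339 i \approx - 1339.0 i$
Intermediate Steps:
$K{\left(c,l \right)} = c \left(3 + l\right)$ ($K{\left(c,l \right)} = \left(3 + l\right) c = c \left(3 + l\right)$)
$- 103 \sqrt{K{\left(0,1 \right)} + J} = - 103 \sqrt{0 \left(3 + 1\right) - 169} = - 103 \sqrt{0 \cdot 4 - 169} = - 103 \sqrt{0 - 169} = - 103 \sqrt{-169} = - 103 \cdot 13 i = - 1339 i$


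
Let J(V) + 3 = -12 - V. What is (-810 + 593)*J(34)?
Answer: 10633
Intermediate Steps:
J(V) = -15 - V (J(V) = -3 + (-12 - V) = -15 - V)
(-810 + 593)*J(34) = (-810 + 593)*(-15 - 1*34) = -217*(-15 - 34) = -217*(-49) = 10633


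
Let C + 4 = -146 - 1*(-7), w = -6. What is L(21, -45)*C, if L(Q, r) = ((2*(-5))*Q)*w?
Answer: -180180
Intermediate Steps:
C = -143 (C = -4 + (-146 - 1*(-7)) = -4 + (-146 + 7) = -4 - 139 = -143)
L(Q, r) = 60*Q (L(Q, r) = ((2*(-5))*Q)*(-6) = -10*Q*(-6) = 60*Q)
L(21, -45)*C = (60*21)*(-143) = 1260*(-143) = -180180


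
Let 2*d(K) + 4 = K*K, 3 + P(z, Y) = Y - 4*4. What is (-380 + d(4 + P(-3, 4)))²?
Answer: 413449/4 ≈ 1.0336e+5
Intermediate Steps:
P(z, Y) = -19 + Y (P(z, Y) = -3 + (Y - 4*4) = -3 + (Y - 16) = -3 + (-16 + Y) = -19 + Y)
d(K) = -2 + K²/2 (d(K) = -2 + (K*K)/2 = -2 + K²/2)
(-380 + d(4 + P(-3, 4)))² = (-380 + (-2 + (4 + (-19 + 4))²/2))² = (-380 + (-2 + (4 - 15)²/2))² = (-380 + (-2 + (½)*(-11)²))² = (-380 + (-2 + (½)*121))² = (-380 + (-2 + 121/2))² = (-380 + 117/2)² = (-643/2)² = 413449/4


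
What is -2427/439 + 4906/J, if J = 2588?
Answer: -2063671/568066 ≈ -3.6328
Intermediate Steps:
-2427/439 + 4906/J = -2427/439 + 4906/2588 = -2427*1/439 + 4906*(1/2588) = -2427/439 + 2453/1294 = -2063671/568066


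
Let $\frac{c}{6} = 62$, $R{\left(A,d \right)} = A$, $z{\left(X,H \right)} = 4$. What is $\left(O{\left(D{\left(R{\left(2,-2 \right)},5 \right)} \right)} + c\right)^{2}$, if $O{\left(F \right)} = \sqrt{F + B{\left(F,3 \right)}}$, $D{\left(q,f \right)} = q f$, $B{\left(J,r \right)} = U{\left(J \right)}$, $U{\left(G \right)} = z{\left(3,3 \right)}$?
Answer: $\left(372 + \sqrt{14}\right)^{2} \approx 1.4118 \cdot 10^{5}$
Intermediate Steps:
$U{\left(G \right)} = 4$
$B{\left(J,r \right)} = 4$
$c = 372$ ($c = 6 \cdot 62 = 372$)
$D{\left(q,f \right)} = f q$
$O{\left(F \right)} = \sqrt{4 + F}$ ($O{\left(F \right)} = \sqrt{F + 4} = \sqrt{4 + F}$)
$\left(O{\left(D{\left(R{\left(2,-2 \right)},5 \right)} \right)} + c\right)^{2} = \left(\sqrt{4 + 5 \cdot 2} + 372\right)^{2} = \left(\sqrt{4 + 10} + 372\right)^{2} = \left(\sqrt{14} + 372\right)^{2} = \left(372 + \sqrt{14}\right)^{2}$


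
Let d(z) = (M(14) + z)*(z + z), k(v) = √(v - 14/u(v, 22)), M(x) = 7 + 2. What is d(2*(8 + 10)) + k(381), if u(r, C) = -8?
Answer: 3240 + √1531/2 ≈ 3259.6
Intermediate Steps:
M(x) = 9
k(v) = √(7/4 + v) (k(v) = √(v - 14/(-8)) = √(v - 14*(-⅛)) = √(v + 7/4) = √(7/4 + v))
d(z) = 2*z*(9 + z) (d(z) = (9 + z)*(z + z) = (9 + z)*(2*z) = 2*z*(9 + z))
d(2*(8 + 10)) + k(381) = 2*(2*(8 + 10))*(9 + 2*(8 + 10)) + √(7 + 4*381)/2 = 2*(2*18)*(9 + 2*18) + √(7 + 1524)/2 = 2*36*(9 + 36) + √1531/2 = 2*36*45 + √1531/2 = 3240 + √1531/2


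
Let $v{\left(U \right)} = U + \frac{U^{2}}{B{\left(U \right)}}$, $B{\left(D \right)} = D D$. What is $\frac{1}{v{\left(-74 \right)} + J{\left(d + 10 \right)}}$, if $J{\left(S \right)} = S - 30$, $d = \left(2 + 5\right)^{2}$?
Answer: $- \frac{1}{44} \approx -0.022727$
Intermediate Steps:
$B{\left(D \right)} = D^{2}$
$d = 49$ ($d = 7^{2} = 49$)
$J{\left(S \right)} = -30 + S$
$v{\left(U \right)} = 1 + U$ ($v{\left(U \right)} = U + \frac{U^{2}}{U^{2}} = U + 1 = 1 + U$)
$\frac{1}{v{\left(-74 \right)} + J{\left(d + 10 \right)}} = \frac{1}{\left(1 - 74\right) + \left(-30 + \left(49 + 10\right)\right)} = \frac{1}{-73 + \left(-30 + 59\right)} = \frac{1}{-73 + 29} = \frac{1}{-44} = - \frac{1}{44}$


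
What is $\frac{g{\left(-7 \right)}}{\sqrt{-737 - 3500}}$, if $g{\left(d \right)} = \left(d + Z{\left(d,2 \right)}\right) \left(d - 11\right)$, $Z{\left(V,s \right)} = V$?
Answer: $- \frac{252 i \sqrt{4237}}{4237} \approx - 3.8714 i$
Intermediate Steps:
$g{\left(d \right)} = 2 d \left(-11 + d\right)$ ($g{\left(d \right)} = \left(d + d\right) \left(d - 11\right) = 2 d \left(-11 + d\right)$)
$\frac{g{\left(-7 \right)}}{\sqrt{-737 - 3500}} = \frac{2 \left(-7\right) \left(-11 - 7\right)}{\sqrt{-737 - 3500}} = \frac{2 \left(-7\right) \left(-18\right)}{\sqrt{-4237}} = \frac{252}{i \sqrt{4237}} = 252 \left(- \frac{i \sqrt{4237}}{4237}\right) = - \frac{252 i \sqrt{4237}}{4237}$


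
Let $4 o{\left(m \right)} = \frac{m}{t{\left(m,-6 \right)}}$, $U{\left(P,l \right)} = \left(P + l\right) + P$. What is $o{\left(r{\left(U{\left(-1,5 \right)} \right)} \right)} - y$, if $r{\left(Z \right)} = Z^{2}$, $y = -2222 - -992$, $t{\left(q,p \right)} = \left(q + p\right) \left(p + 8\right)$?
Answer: $\frac{9843}{8} \approx 1230.4$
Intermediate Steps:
$t{\left(q,p \right)} = \left(8 + p\right) \left(p + q\right)$ ($t{\left(q,p \right)} = \left(p + q\right) \left(8 + p\right) = \left(8 + p\right) \left(p + q\right)$)
$U{\left(P,l \right)} = l + 2 P$
$y = -1230$ ($y = -2222 + 992 = -1230$)
$o{\left(m \right)} = \frac{m}{4 \left(-12 + 2 m\right)}$ ($o{\left(m \right)} = \frac{m \frac{1}{\left(-6\right)^{2} + 8 \left(-6\right) + 8 m - 6 m}}{4} = \frac{m \frac{1}{36 - 48 + 8 m - 6 m}}{4} = \frac{m \frac{1}{-12 + 2 m}}{4} = \frac{m}{4 \left(-12 + 2 m\right)}$)
$o{\left(r{\left(U{\left(-1,5 \right)} \right)} \right)} - y = \frac{\left(5 + 2 \left(-1\right)\right)^{2}}{8 \left(-6 + \left(5 + 2 \left(-1\right)\right)^{2}\right)} - -1230 = \frac{\left(5 - 2\right)^{2}}{8 \left(-6 + \left(5 - 2\right)^{2}\right)} + 1230 = \frac{3^{2}}{8 \left(-6 + 3^{2}\right)} + 1230 = \frac{1}{8} \cdot 9 \frac{1}{-6 + 9} + 1230 = \frac{1}{8} \cdot 9 \cdot \frac{1}{3} + 1230 = \frac{3}{8} + 1230 = \frac{9843}{8}$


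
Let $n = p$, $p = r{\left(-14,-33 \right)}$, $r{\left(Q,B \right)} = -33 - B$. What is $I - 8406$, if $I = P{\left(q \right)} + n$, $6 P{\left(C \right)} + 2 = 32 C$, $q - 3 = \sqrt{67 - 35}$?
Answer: $- \frac{25171}{3} + \frac{64 \sqrt{2}}{3} \approx -8360.2$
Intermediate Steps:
$q = 3 + 4 \sqrt{2}$ ($q = 3 + \sqrt{67 - 35} = 3 + \sqrt{32} = 3 + 4 \sqrt{2} \approx 8.6569$)
$P{\left(C \right)} = - \frac{1}{3} + \frac{16 C}{3}$ ($P{\left(C \right)} = - \frac{1}{3} + \frac{32 C}{6} = - \frac{1}{3} + \frac{16 C}{3}$)
$p = 0$ ($p = -33 - -33 = -33 + 33 = 0$)
$n = 0$
$I = \frac{47}{3} + \frac{64 \sqrt{2}}{3}$ ($I = \left(- \frac{1}{3} + \frac{16 \left(3 + 4 \sqrt{2}\right)}{3}\right) + 0 = \left(- \frac{1}{3} + \left(16 + \frac{64 \sqrt{2}}{3}\right)\right) + 0 = \left(\frac{47}{3} + \frac{64 \sqrt{2}}{3}\right) + 0 = \frac{47}{3} + \frac{64 \sqrt{2}}{3} \approx 45.837$)
$I - 8406 = \left(\frac{47}{3} + \frac{64 \sqrt{2}}{3}\right) - 8406 = - \frac{25171}{3} + \frac{64 \sqrt{2}}{3}$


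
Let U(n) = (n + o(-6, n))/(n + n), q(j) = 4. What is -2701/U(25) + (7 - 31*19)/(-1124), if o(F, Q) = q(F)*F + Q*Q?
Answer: -37857967/175906 ≈ -215.22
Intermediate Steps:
o(F, Q) = Q² + 4*F (o(F, Q) = 4*F + Q*Q = 4*F + Q² = Q² + 4*F)
U(n) = (-24 + n + n²)/(2*n) (U(n) = (n + (n² + 4*(-6)))/(n + n) = (n + (n² - 24))/((2*n)) = (n + (-24 + n²))*(1/(2*n)) = (-24 + n + n²)*(1/(2*n)) = (-24 + n + n²)/(2*n))
-2701/U(25) + (7 - 31*19)/(-1124) = -2701*50/(-24 + 25 + 25²) + (7 - 31*19)/(-1124) = -2701*50/(-24 + 25 + 625) + (7 - 589)*(-1/1124) = -2701/((½)*(1/25)*626) - 582*(-1/1124) = -2701/313/25 + 291/562 = -2701*25/313 + 291/562 = -67525/313 + 291/562 = -37857967/175906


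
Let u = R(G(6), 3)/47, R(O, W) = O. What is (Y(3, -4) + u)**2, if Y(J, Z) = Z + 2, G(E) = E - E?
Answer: 4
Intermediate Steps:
G(E) = 0
Y(J, Z) = 2 + Z
u = 0 (u = 0/47 = 0*(1/47) = 0)
(Y(3, -4) + u)**2 = ((2 - 4) + 0)**2 = (-2 + 0)**2 = (-2)**2 = 4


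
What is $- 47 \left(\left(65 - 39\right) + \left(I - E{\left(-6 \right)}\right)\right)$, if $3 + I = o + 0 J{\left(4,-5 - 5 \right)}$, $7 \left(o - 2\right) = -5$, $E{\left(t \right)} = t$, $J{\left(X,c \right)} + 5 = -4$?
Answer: $- \frac{9964}{7} \approx -1423.4$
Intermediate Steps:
$J{\left(X,c \right)} = -9$ ($J{\left(X,c \right)} = -5 - 4 = -9$)
$o = \frac{9}{7}$ ($o = 2 + \frac{1}{7} \left(-5\right) = 2 - \frac{5}{7} = \frac{9}{7} \approx 1.2857$)
$I = - \frac{12}{7}$ ($I = -3 + \left(\frac{9}{7} + 0 \left(-9\right)\right) = -3 + \left(\frac{9}{7} + 0\right) = -3 + \frac{9}{7} = - \frac{12}{7} \approx -1.7143$)
$- 47 \left(\left(65 - 39\right) + \left(I - E{\left(-6 \right)}\right)\right) = - 47 \left(\left(65 - 39\right) - - \frac{30}{7}\right) = - 47 \left(\left(65 - 39\right) + \left(- \frac{12}{7} + 6\right)\right) = - 47 \left(26 + \frac{30}{7}\right) = \left(-47\right) \frac{212}{7} = - \frac{9964}{7}$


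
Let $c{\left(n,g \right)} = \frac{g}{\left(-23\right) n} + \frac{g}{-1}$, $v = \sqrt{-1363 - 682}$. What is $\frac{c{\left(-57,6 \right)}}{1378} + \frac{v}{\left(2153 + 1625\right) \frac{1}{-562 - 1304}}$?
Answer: $- \frac{1310}{301093} - \frac{933 i \sqrt{2045}}{1889} \approx -0.0043508 - 22.336 i$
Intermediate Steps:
$v = i \sqrt{2045}$ ($v = \sqrt{-2045} = i \sqrt{2045} \approx 45.222 i$)
$c{\left(n,g \right)} = - g - \frac{g}{23 n}$ ($c{\left(n,g \right)} = g \left(- \frac{1}{23 n}\right) + g \left(-1\right) = - \frac{g}{23 n} - g = - g - \frac{g}{23 n}$)
$\frac{c{\left(-57,6 \right)}}{1378} + \frac{v}{\left(2153 + 1625\right) \frac{1}{-562 - 1304}} = \frac{\left(-1\right) 6 - \frac{6}{23 \left(-57\right)}}{1378} + \frac{i \sqrt{2045}}{\left(2153 + 1625\right) \frac{1}{-562 - 1304}} = \left(-6 - \frac{6}{23} \left(- \frac{1}{57}\right)\right) \frac{1}{1378} + \frac{i \sqrt{2045}}{3778 \frac{1}{-1866}} = \left(-6 + \frac{2}{437}\right) \frac{1}{1378} + \frac{i \sqrt{2045}}{3778 \left(- \frac{1}{1866}\right)} = \left(- \frac{2620}{437}\right) \frac{1}{1378} + \frac{i \sqrt{2045}}{- \frac{1889}{933}} = - \frac{1310}{301093} + i \sqrt{2045} \left(- \frac{933}{1889}\right) = - \frac{1310}{301093} - \frac{933 i \sqrt{2045}}{1889}$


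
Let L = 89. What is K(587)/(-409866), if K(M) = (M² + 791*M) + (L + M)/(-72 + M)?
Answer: -208288483/105540495 ≈ -1.9735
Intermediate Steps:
K(M) = M² + 791*M + (89 + M)/(-72 + M) (K(M) = (M² + 791*M) + (89 + M)/(-72 + M) = M² + 791*M + (89 + M)/(-72 + M))
K(587)/(-409866) = ((89 + 587³ - 56951*587 + 719*587²)/(-72 + 587))/(-409866) = ((89 + 202262003 - 33430237 + 719*344569)/515)*(-1/409866) = ((89 + 202262003 - 33430237 + 247745111)/515)*(-1/409866) = ((1/515)*416576966)*(-1/409866) = (416576966/515)*(-1/409866) = -208288483/105540495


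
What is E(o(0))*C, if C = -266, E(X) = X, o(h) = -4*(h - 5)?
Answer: -5320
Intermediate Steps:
o(h) = 20 - 4*h (o(h) = -4*(-5 + h) = 20 - 4*h)
E(o(0))*C = (20 - 4*0)*(-266) = (20 + 0)*(-266) = 20*(-266) = -5320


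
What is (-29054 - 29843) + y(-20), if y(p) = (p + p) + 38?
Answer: -58899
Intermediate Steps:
y(p) = 38 + 2*p (y(p) = 2*p + 38 = 38 + 2*p)
(-29054 - 29843) + y(-20) = (-29054 - 29843) + (38 + 2*(-20)) = -58897 + (38 - 40) = -58897 - 2 = -58899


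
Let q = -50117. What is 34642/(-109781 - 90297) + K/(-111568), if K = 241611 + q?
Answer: -10544668797/5580575576 ≈ -1.8895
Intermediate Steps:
K = 191494 (K = 241611 - 50117 = 191494)
34642/(-109781 - 90297) + K/(-111568) = 34642/(-109781 - 90297) + 191494/(-111568) = 34642/(-200078) + 191494*(-1/111568) = 34642*(-1/200078) - 95747/55784 = -17321/100039 - 95747/55784 = -10544668797/5580575576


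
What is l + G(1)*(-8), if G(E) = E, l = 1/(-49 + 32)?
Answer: -137/17 ≈ -8.0588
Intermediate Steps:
l = -1/17 (l = 1/(-17) = -1/17 ≈ -0.058824)
l + G(1)*(-8) = -1/17 + 1*(-8) = -1/17 - 8 = -137/17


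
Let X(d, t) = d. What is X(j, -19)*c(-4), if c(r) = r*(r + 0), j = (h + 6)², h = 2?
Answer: 1024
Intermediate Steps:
j = 64 (j = (2 + 6)² = 8² = 64)
c(r) = r² (c(r) = r*r = r²)
X(j, -19)*c(-4) = 64*(-4)² = 64*16 = 1024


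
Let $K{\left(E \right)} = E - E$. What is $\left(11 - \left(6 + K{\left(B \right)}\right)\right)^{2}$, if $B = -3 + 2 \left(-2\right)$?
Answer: $25$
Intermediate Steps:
$B = -7$ ($B = -3 - 4 = -7$)
$K{\left(E \right)} = 0$
$\left(11 - \left(6 + K{\left(B \right)}\right)\right)^{2} = \left(11 - 6\right)^{2} = 5^{2} = 25$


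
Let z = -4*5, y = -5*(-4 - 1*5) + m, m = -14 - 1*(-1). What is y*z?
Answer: -640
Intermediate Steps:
m = -13 (m = -14 + 1 = -13)
y = 32 (y = -5*(-4 - 1*5) - 13 = -5*(-4 - 5) - 13 = -5*(-9) - 13 = 45 - 13 = 32)
z = -20
y*z = 32*(-20) = -640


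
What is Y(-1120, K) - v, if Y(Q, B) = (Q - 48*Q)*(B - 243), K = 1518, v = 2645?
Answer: 67113355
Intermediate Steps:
Y(Q, B) = -47*Q*(-243 + B) (Y(Q, B) = (-47*Q)*(-243 + B) = -47*Q*(-243 + B))
Y(-1120, K) - v = 47*(-1120)*(243 - 1*1518) - 1*2645 = 47*(-1120)*(243 - 1518) - 2645 = 47*(-1120)*(-1275) - 2645 = 67116000 - 2645 = 67113355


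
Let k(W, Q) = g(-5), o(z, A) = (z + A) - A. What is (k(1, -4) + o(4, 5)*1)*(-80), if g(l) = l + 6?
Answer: -400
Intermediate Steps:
o(z, A) = z (o(z, A) = (A + z) - A = z)
g(l) = 6 + l
k(W, Q) = 1 (k(W, Q) = 6 - 5 = 1)
(k(1, -4) + o(4, 5)*1)*(-80) = (1 + 4*1)*(-80) = (1 + 4)*(-80) = 5*(-80) = -400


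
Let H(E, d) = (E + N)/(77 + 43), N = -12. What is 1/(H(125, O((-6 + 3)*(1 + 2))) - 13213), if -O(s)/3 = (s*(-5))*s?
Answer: -120/1585447 ≈ -7.5688e-5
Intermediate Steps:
O(s) = 15*s² (O(s) = -3*s*(-5)*s = -3*(-5*s)*s = -(-15)*s² = 15*s²)
H(E, d) = -⅒ + E/120 (H(E, d) = (E - 12)/(77 + 43) = (-12 + E)/120 = (-12 + E)*(1/120) = -⅒ + E/120)
1/(H(125, O((-6 + 3)*(1 + 2))) - 13213) = 1/((-⅒ + (1/120)*125) - 13213) = 1/((-⅒ + 25/24) - 13213) = 1/(113/120 - 13213) = 1/(-1585447/120) = -120/1585447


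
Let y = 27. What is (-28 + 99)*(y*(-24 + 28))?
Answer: 7668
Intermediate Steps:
(-28 + 99)*(y*(-24 + 28)) = (-28 + 99)*(27*(-24 + 28)) = 71*(27*4) = 71*108 = 7668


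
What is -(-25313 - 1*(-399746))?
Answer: -374433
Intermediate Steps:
-(-25313 - 1*(-399746)) = -(-25313 + 399746) = -1*374433 = -374433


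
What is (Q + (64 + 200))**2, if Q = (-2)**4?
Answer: 78400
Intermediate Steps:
Q = 16
(Q + (64 + 200))**2 = (16 + (64 + 200))**2 = (16 + 264)**2 = 280**2 = 78400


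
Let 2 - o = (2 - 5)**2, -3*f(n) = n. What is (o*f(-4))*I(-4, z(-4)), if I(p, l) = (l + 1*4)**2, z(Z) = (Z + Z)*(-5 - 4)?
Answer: -161728/3 ≈ -53909.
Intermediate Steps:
f(n) = -n/3
z(Z) = -18*Z (z(Z) = (2*Z)*(-9) = -18*Z)
I(p, l) = (4 + l)**2 (I(p, l) = (l + 4)**2 = (4 + l)**2)
o = -7 (o = 2 - (2 - 5)**2 = 2 - 1*(-3)**2 = 2 - 1*9 = 2 - 9 = -7)
(o*f(-4))*I(-4, z(-4)) = (-(-7)*(-4)/3)*(4 - 18*(-4))**2 = (-7*4/3)*(4 + 72)**2 = -28/3*76**2 = -28/3*5776 = -161728/3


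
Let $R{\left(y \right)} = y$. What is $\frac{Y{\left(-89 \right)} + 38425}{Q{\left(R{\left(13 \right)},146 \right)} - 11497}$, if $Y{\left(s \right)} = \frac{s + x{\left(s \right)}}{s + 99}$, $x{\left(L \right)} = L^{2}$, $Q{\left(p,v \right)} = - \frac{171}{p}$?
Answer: $- \frac{2548533}{748160} \approx -3.4064$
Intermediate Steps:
$Y{\left(s \right)} = \frac{s + s^{2}}{99 + s}$ ($Y{\left(s \right)} = \frac{s + s^{2}}{s + 99} = \frac{s + s^{2}}{99 + s}$)
$\frac{Y{\left(-89 \right)} + 38425}{Q{\left(R{\left(13 \right)},146 \right)} - 11497} = \frac{- \frac{89 \left(1 - 89\right)}{99 - 89} + 38425}{- \frac{171}{13} - 11497} = \frac{\left(-89\right) \frac{1}{10} \left(-88\right) + 38425}{\left(-171\right) \frac{1}{13} - 11497} = \frac{\left(-89\right) \frac{1}{10} \left(-88\right) + 38425}{- \frac{171}{13} - 11497} = \frac{\frac{3916}{5} + 38425}{- \frac{149632}{13}} = \frac{196041}{5} \left(- \frac{13}{149632}\right) = - \frac{2548533}{748160}$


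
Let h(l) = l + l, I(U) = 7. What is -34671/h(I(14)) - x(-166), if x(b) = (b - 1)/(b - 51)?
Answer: -1075135/434 ≈ -2477.3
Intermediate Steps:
h(l) = 2*l
x(b) = (-1 + b)/(-51 + b)
-34671/h(I(14)) - x(-166) = -34671/(2*7) - (-1 - 166)/(-51 - 166) = -34671/14 - (-167)/(-217) = -34671*1/14 - (-1)*(-167)/217 = -4953/2 - 1*167/217 = -4953/2 - 167/217 = -1075135/434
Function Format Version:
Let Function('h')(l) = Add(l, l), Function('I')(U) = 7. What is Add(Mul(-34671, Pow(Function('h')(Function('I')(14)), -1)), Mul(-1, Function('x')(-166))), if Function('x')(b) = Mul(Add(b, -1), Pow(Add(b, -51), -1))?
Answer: Rational(-1075135, 434) ≈ -2477.3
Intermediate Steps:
Function('h')(l) = Mul(2, l)
Function('x')(b) = Mul(Pow(Add(-51, b), -1), Add(-1, b)) (Function('x')(b) = Mul(Add(-1, b), Pow(Add(-51, b), -1)) = Mul(Pow(Add(-51, b), -1), Add(-1, b)))
Add(Mul(-34671, Pow(Function('h')(Function('I')(14)), -1)), Mul(-1, Function('x')(-166))) = Add(Mul(-34671, Pow(Mul(2, 7), -1)), Mul(-1, Mul(Pow(Add(-51, -166), -1), Add(-1, -166)))) = Add(Mul(-34671, Pow(14, -1)), Mul(-1, Mul(Pow(-217, -1), -167))) = Add(Mul(-34671, Rational(1, 14)), Mul(-1, Mul(Rational(-1, 217), -167))) = Add(Rational(-4953, 2), Mul(-1, Rational(167, 217))) = Add(Rational(-4953, 2), Rational(-167, 217)) = Rational(-1075135, 434)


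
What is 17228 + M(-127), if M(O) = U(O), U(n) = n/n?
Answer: 17229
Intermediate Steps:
U(n) = 1
M(O) = 1
17228 + M(-127) = 17228 + 1 = 17229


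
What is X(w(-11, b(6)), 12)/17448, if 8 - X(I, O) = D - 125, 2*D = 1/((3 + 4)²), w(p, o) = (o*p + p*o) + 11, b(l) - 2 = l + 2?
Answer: 13033/1709904 ≈ 0.0076221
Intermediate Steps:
b(l) = 4 + l (b(l) = 2 + (l + 2) = 2 + (2 + l) = 4 + l)
w(p, o) = 11 + 2*o*p (w(p, o) = (o*p + o*p) + 11 = 2*o*p + 11 = 11 + 2*o*p)
D = 1/98 (D = 1/(2*((3 + 4)²)) = 1/(2*(7²)) = (½)/49 = (½)*(1/49) = 1/98 ≈ 0.010204)
X(I, O) = 13033/98 (X(I, O) = 8 - (1/98 - 125) = 8 - 1*(-12249/98) = 8 + 12249/98 = 13033/98)
X(w(-11, b(6)), 12)/17448 = (13033/98)/17448 = (13033/98)*(1/17448) = 13033/1709904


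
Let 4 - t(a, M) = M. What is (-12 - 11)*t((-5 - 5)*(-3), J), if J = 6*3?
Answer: 322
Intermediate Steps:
J = 18
t(a, M) = 4 - M
(-12 - 11)*t((-5 - 5)*(-3), J) = (-12 - 11)*(4 - 1*18) = -23*(4 - 18) = -23*(-14) = 322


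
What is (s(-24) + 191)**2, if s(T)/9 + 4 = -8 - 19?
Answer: 7744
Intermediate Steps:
s(T) = -279 (s(T) = -36 + 9*(-8 - 19) = -36 + 9*(-27) = -36 - 243 = -279)
(s(-24) + 191)**2 = (-279 + 191)**2 = (-88)**2 = 7744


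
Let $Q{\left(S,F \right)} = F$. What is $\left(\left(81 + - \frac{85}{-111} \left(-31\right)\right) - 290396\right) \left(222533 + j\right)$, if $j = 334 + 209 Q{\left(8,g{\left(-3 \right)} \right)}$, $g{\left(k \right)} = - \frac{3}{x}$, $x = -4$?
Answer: $- \frac{2395840068500}{37} \approx -6.4752 \cdot 10^{10}$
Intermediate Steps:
$g{\left(k \right)} = \frac{3}{4}$ ($g{\left(k \right)} = - \frac{3}{-4} = \left(-3\right) \left(- \frac{1}{4}\right) = \frac{3}{4}$)
$j = \frac{1963}{4}$ ($j = 334 + 209 \cdot \frac{3}{4} = 334 + \frac{627}{4} = \frac{1963}{4} \approx 490.75$)
$\left(\left(81 + - \frac{85}{-111} \left(-31\right)\right) - 290396\right) \left(222533 + j\right) = \left(\left(81 + - \frac{85}{-111} \left(-31\right)\right) - 290396\right) \left(222533 + \frac{1963}{4}\right) = \left(\left(81 + \left(-85\right) \left(- \frac{1}{111}\right) \left(-31\right)\right) - 290396\right) \frac{892095}{4} = \left(\left(81 + \frac{85}{111} \left(-31\right)\right) - 290396\right) \frac{892095}{4} = \left(\left(81 - \frac{2635}{111}\right) - 290396\right) \frac{892095}{4} = \left(\frac{6356}{111} - 290396\right) \frac{892095}{4} = \left(- \frac{32227600}{111}\right) \frac{892095}{4} = - \frac{2395840068500}{37}$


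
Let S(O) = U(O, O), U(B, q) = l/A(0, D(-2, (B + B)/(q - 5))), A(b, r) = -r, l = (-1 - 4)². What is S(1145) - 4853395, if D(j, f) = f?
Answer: -1111430305/229 ≈ -4.8534e+6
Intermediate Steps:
l = 25 (l = (-5)² = 25)
U(B, q) = -25*(-5 + q)/(2*B) (U(B, q) = 25/((-(B + B)/(q - 5))) = 25/((-2*B/(-5 + q))) = 25*(-(-5 + q)/(2*B)) = -25*(-5 + q)/(2*B))
S(O) = 25*(5 - O)/(2*O)
S(1145) - 4853395 = (25/2)*(5 - 1*1145)/1145 - 4853395 = (25/2)*(1/1145)*(5 - 1145) - 4853395 = (25/2)*(1/1145)*(-1140) - 4853395 = -2850/229 - 4853395 = -1111430305/229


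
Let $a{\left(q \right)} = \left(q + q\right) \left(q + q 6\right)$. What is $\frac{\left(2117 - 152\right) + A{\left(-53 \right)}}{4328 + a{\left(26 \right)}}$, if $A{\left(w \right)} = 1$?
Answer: $\frac{983}{6896} \approx 0.14255$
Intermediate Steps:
$a{\left(q \right)} = 14 q^{2}$ ($a{\left(q \right)} = 2 q \left(q + 6 q\right) = 2 q 7 q = 14 q^{2}$)
$\frac{\left(2117 - 152\right) + A{\left(-53 \right)}}{4328 + a{\left(26 \right)}} = \frac{\left(2117 - 152\right) + 1}{4328 + 14 \cdot 26^{2}} = \frac{\left(2117 - 152\right) + 1}{4328 + 14 \cdot 676} = \frac{1965 + 1}{4328 + 9464} = \frac{1966}{13792} = 1966 \cdot \frac{1}{13792} = \frac{983}{6896}$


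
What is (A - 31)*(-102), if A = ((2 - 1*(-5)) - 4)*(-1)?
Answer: 3468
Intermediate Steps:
A = -3 (A = ((2 + 5) - 4)*(-1) = (7 - 4)*(-1) = 3*(-1) = -3)
(A - 31)*(-102) = (-3 - 31)*(-102) = -34*(-102) = 3468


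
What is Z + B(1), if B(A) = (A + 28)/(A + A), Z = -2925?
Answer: -5821/2 ≈ -2910.5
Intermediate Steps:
B(A) = (28 + A)/(2*A) (B(A) = (28 + A)/((2*A)) = (28 + A)*(1/(2*A)) = (28 + A)/(2*A))
Z + B(1) = -2925 + (1/2)*(28 + 1)/1 = -2925 + (1/2)*1*29 = -2925 + 29/2 = -5821/2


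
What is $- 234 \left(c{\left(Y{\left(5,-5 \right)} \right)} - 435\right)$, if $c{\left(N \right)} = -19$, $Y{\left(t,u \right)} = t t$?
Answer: $106236$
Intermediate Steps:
$Y{\left(t,u \right)} = t^{2}$
$- 234 \left(c{\left(Y{\left(5,-5 \right)} \right)} - 435\right) = - 234 \left(-19 - 435\right) = \left(-234\right) \left(-454\right) = 106236$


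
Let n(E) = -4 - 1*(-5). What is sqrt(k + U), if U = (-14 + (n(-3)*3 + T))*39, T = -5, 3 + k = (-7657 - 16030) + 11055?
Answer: I*sqrt(13259) ≈ 115.15*I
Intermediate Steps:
k = -12635 (k = -3 + ((-7657 - 16030) + 11055) = -3 + (-23687 + 11055) = -3 - 12632 = -12635)
n(E) = 1 (n(E) = -4 + 5 = 1)
U = -624 (U = (-14 + (1*3 - 5))*39 = (-14 + (3 - 5))*39 = (-14 - 2)*39 = -16*39 = -624)
sqrt(k + U) = sqrt(-12635 - 624) = sqrt(-13259) = I*sqrt(13259)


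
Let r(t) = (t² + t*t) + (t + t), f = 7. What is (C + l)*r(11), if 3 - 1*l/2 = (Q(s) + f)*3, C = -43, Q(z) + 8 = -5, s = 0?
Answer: -264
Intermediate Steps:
Q(z) = -13 (Q(z) = -8 - 5 = -13)
l = 42 (l = 6 - 2*(-13 + 7)*3 = 6 - (-12)*3 = 6 - 2*(-18) = 6 + 36 = 42)
r(t) = 2*t + 2*t² (r(t) = (t² + t²) + 2*t = 2*t² + 2*t = 2*t + 2*t²)
(C + l)*r(11) = (-43 + 42)*(2*11*(1 + 11)) = -2*11*12 = -1*264 = -264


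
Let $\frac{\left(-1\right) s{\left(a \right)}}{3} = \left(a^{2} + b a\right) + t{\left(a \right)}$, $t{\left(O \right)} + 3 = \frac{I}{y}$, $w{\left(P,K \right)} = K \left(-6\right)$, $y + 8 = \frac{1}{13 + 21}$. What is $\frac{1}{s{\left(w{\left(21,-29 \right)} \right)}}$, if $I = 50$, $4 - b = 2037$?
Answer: $\frac{271}{262985397} \approx 1.0305 \cdot 10^{-6}$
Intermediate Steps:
$b = -2033$ ($b = 4 - 2037 = -2033$)
$y = - \frac{271}{34}$ ($y = -8 + \frac{1}{13 + 21} = -8 + \frac{1}{34} = - \frac{271}{34} \approx -7.9706$)
$w{\left(P,K \right)} = - 6 K$
$t{\left(O \right)} = - \frac{2513}{271}$ ($t{\left(O \right)} = -3 + \frac{50}{- \frac{271}{34}} = -3 + 50 \left(- \frac{34}{271}\right) = -3 - \frac{1700}{271} = - \frac{2513}{271}$)
$s{\left(a \right)} = \frac{7539}{271} - 3 a^{2} + 6099 a$ ($s{\left(a \right)} = - 3 \left(\left(a^{2} - 2033 a\right) - \frac{2513}{271}\right) = - 3 \left(- \frac{2513}{271} + a^{2} - 2033 a\right) = \frac{7539}{271} - 3 a^{2} + 6099 a$)
$\frac{1}{s{\left(w{\left(21,-29 \right)} \right)}} = \frac{1}{\frac{7539}{271} - 3 \left(\left(-6\right) \left(-29\right)\right)^{2} + 6099 \left(\left(-6\right) \left(-29\right)\right)} = \frac{1}{\frac{7539}{271} - 3 \cdot 174^{2} + 6099 \cdot 174} = \frac{1}{\frac{7539}{271} - 90828 + 1061226} = \frac{1}{\frac{262985397}{271}} = \frac{271}{262985397}$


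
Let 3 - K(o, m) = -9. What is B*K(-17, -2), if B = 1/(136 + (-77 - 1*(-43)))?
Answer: 2/17 ≈ 0.11765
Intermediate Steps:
K(o, m) = 12 (K(o, m) = 3 - 1*(-9) = 3 + 9 = 12)
B = 1/102 (B = 1/(136 + (-77 + 43)) = 1/(136 - 34) = 1/102 ≈ 0.0098039)
B*K(-17, -2) = (1/102)*12 = 2/17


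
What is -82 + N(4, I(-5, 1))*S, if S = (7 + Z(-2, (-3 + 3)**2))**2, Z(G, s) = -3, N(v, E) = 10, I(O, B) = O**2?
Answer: 78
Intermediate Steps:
S = 16 (S = (7 - 3)**2 = 4**2 = 16)
-82 + N(4, I(-5, 1))*S = -82 + 10*16 = -82 + 160 = 78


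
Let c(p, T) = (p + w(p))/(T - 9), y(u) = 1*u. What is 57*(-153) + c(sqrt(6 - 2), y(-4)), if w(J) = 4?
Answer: -113379/13 ≈ -8721.5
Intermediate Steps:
y(u) = u
c(p, T) = (4 + p)/(-9 + T) (c(p, T) = (p + 4)/(T - 9) = (4 + p)/(-9 + T))
57*(-153) + c(sqrt(6 - 2), y(-4)) = 57*(-153) + (4 + sqrt(6 - 2))/(-9 - 4) = -8721 + (4 + sqrt(4))/(-13) = -8721 - (4 + 2)/13 = -8721 - 1/13*6 = -8721 - 6/13 = -113379/13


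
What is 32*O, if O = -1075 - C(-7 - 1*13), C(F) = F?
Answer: -33760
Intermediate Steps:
O = -1055 (O = -1075 - (-7 - 1*13) = -1075 - (-7 - 13) = -1075 - 1*(-20) = -1075 + 20 = -1055)
32*O = 32*(-1055) = -33760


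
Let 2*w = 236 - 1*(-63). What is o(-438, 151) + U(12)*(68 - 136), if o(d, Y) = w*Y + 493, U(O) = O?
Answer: 44503/2 ≈ 22252.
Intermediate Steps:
w = 299/2 (w = (236 - 1*(-63))/2 = (236 + 63)/2 = (1/2)*299 = 299/2 ≈ 149.50)
o(d, Y) = 493 + 299*Y/2 (o(d, Y) = 299*Y/2 + 493 = 493 + 299*Y/2)
o(-438, 151) + U(12)*(68 - 136) = (493 + (299/2)*151) + 12*(68 - 136) = (493 + 45149/2) + 12*(-68) = 46135/2 - 816 = 44503/2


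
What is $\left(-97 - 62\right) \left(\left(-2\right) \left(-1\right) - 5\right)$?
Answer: $477$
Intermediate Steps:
$\left(-97 - 62\right) \left(\left(-2\right) \left(-1\right) - 5\right) = - 159 \left(2 - 5\right) = \left(-159\right) \left(-3\right) = 477$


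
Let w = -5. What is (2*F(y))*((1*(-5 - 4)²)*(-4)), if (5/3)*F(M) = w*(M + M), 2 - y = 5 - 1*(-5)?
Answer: -31104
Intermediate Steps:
y = -8 (y = 2 - (5 - 1*(-5)) = 2 - (5 + 5) = 2 - 1*10 = 2 - 10 = -8)
F(M) = -6*M (F(M) = 3*(-5*(M + M))/5 = 3*(-10*M)/5 = -6*M)
(2*F(y))*((1*(-5 - 4)²)*(-4)) = (2*(-6*(-8)))*((1*(-5 - 4)²)*(-4)) = (2*48)*((1*(-9)²)*(-4)) = 96*((1*81)*(-4)) = 96*(81*(-4)) = 96*(-324) = -31104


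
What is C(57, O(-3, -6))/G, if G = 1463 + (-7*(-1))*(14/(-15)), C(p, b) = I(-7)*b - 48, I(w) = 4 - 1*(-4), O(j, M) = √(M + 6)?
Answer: -720/21847 ≈ -0.032956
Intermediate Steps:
O(j, M) = √(6 + M)
I(w) = 8 (I(w) = 4 + 4 = 8)
C(p, b) = -48 + 8*b (C(p, b) = 8*b - 48 = -48 + 8*b)
G = 21847/15 (G = 1463 + 7*(14*(-1/15)) = 1463 + 7*(-14/15) = 1463 - 98/15 = 21847/15 ≈ 1456.5)
C(57, O(-3, -6))/G = (-48 + 8*√(6 - 6))/(21847/15) = (-48 + 8*√0)*(15/21847) = (-48 + 8*0)*(15/21847) = (-48 + 0)*(15/21847) = -48*15/21847 = -720/21847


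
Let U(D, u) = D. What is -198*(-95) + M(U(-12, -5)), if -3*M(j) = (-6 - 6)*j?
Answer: 18762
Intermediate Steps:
M(j) = 4*j (M(j) = -(-6 - 6)*j/3 = -(-4)*j = 4*j)
-198*(-95) + M(U(-12, -5)) = -198*(-95) + 4*(-12) = 18810 - 48 = 18762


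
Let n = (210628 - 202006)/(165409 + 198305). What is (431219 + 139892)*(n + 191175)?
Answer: 6618513294204582/60619 ≈ 1.0918e+11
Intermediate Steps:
n = 1437/60619 (n = 8622/363714 = 8622*(1/363714) = 1437/60619 ≈ 0.023705)
(431219 + 139892)*(n + 191175) = (431219 + 139892)*(1437/60619 + 191175) = 571111*(11588838762/60619) = 6618513294204582/60619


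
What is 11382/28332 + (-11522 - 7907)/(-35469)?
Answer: 53009477/55828206 ≈ 0.94951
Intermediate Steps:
11382/28332 + (-11522 - 7907)/(-35469) = 11382*(1/28332) - 19429*(-1/35469) = 1897/4722 + 19429/35469 = 53009477/55828206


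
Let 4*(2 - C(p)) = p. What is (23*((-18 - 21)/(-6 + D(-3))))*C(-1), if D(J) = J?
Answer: 897/4 ≈ 224.25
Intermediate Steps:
C(p) = 2 - p/4
(23*((-18 - 21)/(-6 + D(-3))))*C(-1) = (23*((-18 - 21)/(-6 - 3)))*(2 - ¼*(-1)) = (23*(-39/(-9)))*(2 + ¼) = (23*(-39*(-⅑)))*(9/4) = (23*(13/3))*(9/4) = (299/3)*(9/4) = 897/4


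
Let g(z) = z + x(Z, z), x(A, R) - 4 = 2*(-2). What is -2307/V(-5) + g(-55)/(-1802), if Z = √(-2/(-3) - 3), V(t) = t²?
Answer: -4155839/45050 ≈ -92.250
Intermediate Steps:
Z = I*√21/3 (Z = √(-2*(-⅓) - 3) = √(⅔ - 3) = √(-7/3) = I*√21/3 ≈ 1.5275*I)
x(A, R) = 0 (x(A, R) = 4 + 2*(-2) = 4 - 4 = 0)
g(z) = z (g(z) = z + 0 = z)
-2307/V(-5) + g(-55)/(-1802) = -2307/((-5)²) - 55/(-1802) = -2307/25 - 55*(-1/1802) = -2307*1/25 + 55/1802 = -2307/25 + 55/1802 = -4155839/45050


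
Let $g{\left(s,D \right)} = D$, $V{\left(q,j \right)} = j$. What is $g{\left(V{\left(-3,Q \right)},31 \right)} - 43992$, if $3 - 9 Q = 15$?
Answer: $-43961$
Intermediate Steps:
$Q = - \frac{4}{3}$ ($Q = \frac{1}{3} - \frac{5}{3} = - \frac{4}{3} \approx -1.3333$)
$g{\left(V{\left(-3,Q \right)},31 \right)} - 43992 = 31 - 43992 = -43961$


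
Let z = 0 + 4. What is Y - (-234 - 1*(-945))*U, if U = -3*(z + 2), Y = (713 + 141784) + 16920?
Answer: 172215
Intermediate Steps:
Y = 159417 (Y = 142497 + 16920 = 159417)
z = 4
U = -18 (U = -3*(4 + 2) = -3*6 = -18)
Y - (-234 - 1*(-945))*U = 159417 - (-234 - 1*(-945))*(-18) = 159417 - (-234 + 945)*(-18) = 159417 - 711*(-18) = 159417 - 1*(-12798) = 159417 + 12798 = 172215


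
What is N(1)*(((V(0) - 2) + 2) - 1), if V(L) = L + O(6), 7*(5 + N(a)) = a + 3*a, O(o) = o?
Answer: -155/7 ≈ -22.143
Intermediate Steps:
N(a) = -5 + 4*a/7 (N(a) = -5 + (a + 3*a)/7 = -5 + (4*a)/7 = -5 + 4*a/7)
V(L) = 6 + L (V(L) = L + 6 = 6 + L)
N(1)*(((V(0) - 2) + 2) - 1) = (-5 + (4/7)*1)*((((6 + 0) - 2) + 2) - 1) = (-5 + 4/7)*(((6 - 2) + 2) - 1) = -31*((4 + 2) - 1)/7 = -31*(6 - 1)/7 = -31/7*5 = -155/7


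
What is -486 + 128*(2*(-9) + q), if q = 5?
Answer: -2150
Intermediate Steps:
-486 + 128*(2*(-9) + q) = -486 + 128*(2*(-9) + 5) = -486 + 128*(-18 + 5) = -486 + 128*(-13) = -486 - 1664 = -2150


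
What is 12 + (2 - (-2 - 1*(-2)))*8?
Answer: 28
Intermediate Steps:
12 + (2 - (-2 - 1*(-2)))*8 = 12 + (2 - (-2 + 2))*8 = 12 + (2 - 1*0)*8 = 12 + (2 + 0)*8 = 12 + 2*8 = 12 + 16 = 28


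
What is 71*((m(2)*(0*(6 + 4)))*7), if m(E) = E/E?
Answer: 0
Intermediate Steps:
m(E) = 1
71*((m(2)*(0*(6 + 4)))*7) = 71*((1*(0*(6 + 4)))*7) = 71*((1*(0*10))*7) = 71*((1*0)*7) = 71*(0*7) = 71*0 = 0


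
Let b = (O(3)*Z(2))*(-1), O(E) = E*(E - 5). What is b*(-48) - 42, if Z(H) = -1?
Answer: 246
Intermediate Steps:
O(E) = E*(-5 + E)
b = -6 (b = ((3*(-5 + 3))*(-1))*(-1) = ((3*(-2))*(-1))*(-1) = -6*(-1)*(-1) = 6*(-1) = -6)
b*(-48) - 42 = -6*(-48) - 42 = 288 - 42 = 246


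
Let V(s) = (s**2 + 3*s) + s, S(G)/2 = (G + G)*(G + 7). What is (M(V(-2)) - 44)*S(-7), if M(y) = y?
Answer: 0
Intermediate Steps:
S(G) = 4*G*(7 + G) (S(G) = 2*((G + G)*(G + 7)) = 2*((2*G)*(7 + G)) = 2*(2*G*(7 + G)) = 4*G*(7 + G))
V(s) = s**2 + 4*s
(M(V(-2)) - 44)*S(-7) = (-2*(4 - 2) - 44)*(4*(-7)*(7 - 7)) = (-2*2 - 44)*(4*(-7)*0) = (-4 - 44)*0 = -48*0 = 0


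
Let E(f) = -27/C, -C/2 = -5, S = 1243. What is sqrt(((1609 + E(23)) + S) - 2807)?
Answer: 3*sqrt(470)/10 ≈ 6.5038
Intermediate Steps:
C = 10 (C = -2*(-5) = 10)
E(f) = -27/10
sqrt(((1609 + E(23)) + S) - 2807) = sqrt(((1609 - 27/10) + 1243) - 2807) = sqrt((16063/10 + 1243) - 2807) = sqrt(28493/10 - 2807) = sqrt(423/10) = 3*sqrt(470)/10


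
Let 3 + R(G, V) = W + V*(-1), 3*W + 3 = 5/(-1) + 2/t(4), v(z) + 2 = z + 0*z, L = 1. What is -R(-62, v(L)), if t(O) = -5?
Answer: 24/5 ≈ 4.8000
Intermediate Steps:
v(z) = -2 + z (v(z) = -2 + (z + 0*z) = -2 + (z + 0) = -2 + z)
W = -14/5 (W = -1 + (5/(-1) + 2/(-5))/3 = -1 + (5*(-1) + 2*(-⅕))/3 = -1 + (-5 - ⅖)/3 = -1 + (⅓)*(-27/5) = -1 - 9/5 = -14/5 ≈ -2.8000)
R(G, V) = -29/5 - V (R(G, V) = -3 + (-14/5 + V*(-1)) = -3 + (-14/5 - V) = -29/5 - V)
-R(-62, v(L)) = -(-29/5 - (-2 + 1)) = -(-29/5 - 1*(-1)) = -(-29/5 + 1) = -1*(-24/5) = 24/5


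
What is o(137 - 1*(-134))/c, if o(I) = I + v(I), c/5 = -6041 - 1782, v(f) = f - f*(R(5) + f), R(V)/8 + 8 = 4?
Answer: 64227/39115 ≈ 1.6420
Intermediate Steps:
R(V) = -32 (R(V) = -64 + 8*4 = -64 + 32 = -32)
v(f) = f - f*(-32 + f)
c = -39115 (c = 5*(-6041 - 1782) = 5*(-7823) = -39115)
o(I) = I + I*(33 - I)
o(137 - 1*(-134))/c = ((137 - 1*(-134))*(34 - (137 - 1*(-134))))/(-39115) = ((137 + 134)*(34 - (137 + 134)))*(-1/39115) = (271*(34 - 1*271))*(-1/39115) = (271*(34 - 271))*(-1/39115) = (271*(-237))*(-1/39115) = -64227*(-1/39115) = 64227/39115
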